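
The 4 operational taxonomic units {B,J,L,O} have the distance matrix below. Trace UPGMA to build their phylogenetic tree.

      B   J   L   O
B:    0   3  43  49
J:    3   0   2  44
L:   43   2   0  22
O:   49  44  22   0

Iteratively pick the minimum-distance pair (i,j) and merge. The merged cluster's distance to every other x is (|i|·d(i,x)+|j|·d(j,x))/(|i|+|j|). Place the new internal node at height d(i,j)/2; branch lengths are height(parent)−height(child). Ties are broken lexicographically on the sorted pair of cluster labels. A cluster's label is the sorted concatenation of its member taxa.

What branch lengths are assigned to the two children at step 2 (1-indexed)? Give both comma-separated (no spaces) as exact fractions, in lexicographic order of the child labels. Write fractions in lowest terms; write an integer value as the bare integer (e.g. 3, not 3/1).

23/2,21/2

1. join J+L (d=2) ⇒ JL; edges |J|=1, |L|=1
  updated: d(B,JL)=23, d(JL,O)=33
2. join B+JL (d=23) ⇒ BJL; edges |B|=23/2, |JL|=21/2
  updated: d(BJL,O)=115/3
3. join BJL+O (d=115/3) ⇒ BJLO; edges |BJL|=23/3, |O|=115/6
final tree: ((B:23/2,(J:1,L:1):21/2):23/3,O:115/6)
total length: 305/6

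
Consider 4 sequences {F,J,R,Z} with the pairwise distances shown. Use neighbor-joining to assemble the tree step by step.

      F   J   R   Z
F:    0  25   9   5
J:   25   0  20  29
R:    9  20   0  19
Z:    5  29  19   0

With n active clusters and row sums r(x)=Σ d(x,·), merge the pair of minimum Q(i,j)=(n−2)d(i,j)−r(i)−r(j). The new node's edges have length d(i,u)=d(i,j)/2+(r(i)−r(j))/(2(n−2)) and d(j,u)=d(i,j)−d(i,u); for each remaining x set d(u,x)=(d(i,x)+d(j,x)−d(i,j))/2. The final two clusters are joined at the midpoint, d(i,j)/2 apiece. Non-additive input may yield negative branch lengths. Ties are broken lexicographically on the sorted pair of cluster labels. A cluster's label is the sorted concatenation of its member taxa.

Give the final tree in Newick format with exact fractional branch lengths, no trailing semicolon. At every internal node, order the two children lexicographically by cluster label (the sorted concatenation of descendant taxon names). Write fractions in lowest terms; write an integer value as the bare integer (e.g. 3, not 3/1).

(((F:-1,Z:6):8,J:33/2):7/4,R:7/4)

1. join F+Z (d=5, Q=-82) ⇒ FZ; edges |F|=-1, |Z|=6
  updated: d(FZ,J)=49/2, d(FZ,R)=23/2
2. join FZ+J (d=49/2, Q=-56) ⇒ FJZ; edges |FZ|=8, |J|=33/2
  updated: d(FJZ,R)=7/2
3. join FJZ+R (d=7/2) ⇒ FJRZ; edges |FJZ|=7/4, |R|=7/4
final tree: (((F:-1,Z:6):8,J:33/2):7/4,R:7/4)
total length: 33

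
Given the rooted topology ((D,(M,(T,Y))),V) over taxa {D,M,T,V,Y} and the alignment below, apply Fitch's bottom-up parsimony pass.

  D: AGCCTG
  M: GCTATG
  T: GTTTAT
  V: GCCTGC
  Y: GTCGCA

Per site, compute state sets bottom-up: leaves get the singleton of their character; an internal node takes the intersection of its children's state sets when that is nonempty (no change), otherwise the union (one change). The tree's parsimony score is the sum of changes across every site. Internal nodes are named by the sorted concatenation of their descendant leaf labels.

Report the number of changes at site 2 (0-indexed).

2

[col 0] TY: children T:{G}, Y:{G} ∩→ {G}; cost 0
[col 0] MTY: children M:{G}, TY:{G} ∩→ {G}; cost 0
[col 0] DMTY: children D:{A}, MTY:{G} ∪→ {A,G}; cost 1
[col 0] DMTVY: children DMTY:{A,G}, V:{G} ∩→ {G}; cost 0
[col 1] TY: children T:{T}, Y:{T} ∩→ {T}; cost 0
[col 1] MTY: children M:{C}, TY:{T} ∪→ {C,T}; cost 1
[col 1] DMTY: children D:{G}, MTY:{C,T} ∪→ {C,G,T}; cost 1
[col 1] DMTVY: children DMTY:{C,G,T}, V:{C} ∩→ {C}; cost 0
[col 2] TY: children T:{T}, Y:{C} ∪→ {C,T}; cost 1
[col 2] MTY: children M:{T}, TY:{C,T} ∩→ {T}; cost 0
[col 2] DMTY: children D:{C}, MTY:{T} ∪→ {C,T}; cost 1
[col 2] DMTVY: children DMTY:{C,T}, V:{C} ∩→ {C}; cost 0
[col 3] TY: children T:{T}, Y:{G} ∪→ {G,T}; cost 1
[col 3] MTY: children M:{A}, TY:{G,T} ∪→ {A,G,T}; cost 1
[col 3] DMTY: children D:{C}, MTY:{A,G,T} ∪→ {A,C,G,T}; cost 1
[col 3] DMTVY: children DMTY:{A,C,G,T}, V:{T} ∩→ {T}; cost 0
[col 4] TY: children T:{A}, Y:{C} ∪→ {A,C}; cost 1
[col 4] MTY: children M:{T}, TY:{A,C} ∪→ {A,C,T}; cost 1
[col 4] DMTY: children D:{T}, MTY:{A,C,T} ∩→ {T}; cost 0
[col 4] DMTVY: children DMTY:{T}, V:{G} ∪→ {G,T}; cost 1
[col 5] TY: children T:{T}, Y:{A} ∪→ {A,T}; cost 1
[col 5] MTY: children M:{G}, TY:{A,T} ∪→ {A,G,T}; cost 1
[col 5] DMTY: children D:{G}, MTY:{A,G,T} ∩→ {G}; cost 0
[col 5] DMTVY: children DMTY:{G}, V:{C} ∪→ {C,G}; cost 1
per-site changes: [1, 2, 2, 3, 3, 3]; total = 14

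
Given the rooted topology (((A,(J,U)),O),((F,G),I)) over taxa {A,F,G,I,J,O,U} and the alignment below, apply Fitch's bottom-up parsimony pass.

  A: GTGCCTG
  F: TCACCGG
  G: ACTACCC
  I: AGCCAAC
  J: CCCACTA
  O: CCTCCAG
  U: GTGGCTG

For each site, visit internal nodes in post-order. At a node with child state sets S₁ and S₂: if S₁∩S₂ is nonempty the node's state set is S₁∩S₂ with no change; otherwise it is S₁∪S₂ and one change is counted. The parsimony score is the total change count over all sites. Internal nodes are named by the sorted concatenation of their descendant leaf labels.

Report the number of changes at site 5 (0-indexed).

3

site 0, node JU: J={C} ∪ U={G} → {C,G} (+1)
site 0, node AJU: A={G} ∩ JU={C,G} → {G} (+0)
site 0, node AJOU: AJU={G} ∪ O={C} → {C,G} (+1)
site 0, node FG: F={T} ∪ G={A} → {A,T} (+1)
site 0, node FGI: FG={A,T} ∩ I={A} → {A} (+0)
site 0, node AFGIJOU: AJOU={C,G} ∪ FGI={A} → {A,C,G} (+1)
site 1, node JU: J={C} ∪ U={T} → {C,T} (+1)
site 1, node AJU: A={T} ∩ JU={C,T} → {T} (+0)
site 1, node AJOU: AJU={T} ∪ O={C} → {C,T} (+1)
site 1, node FG: F={C} ∩ G={C} → {C} (+0)
site 1, node FGI: FG={C} ∪ I={G} → {C,G} (+1)
site 1, node AFGIJOU: AJOU={C,T} ∩ FGI={C,G} → {C} (+0)
site 2, node JU: J={C} ∪ U={G} → {C,G} (+1)
site 2, node AJU: A={G} ∩ JU={C,G} → {G} (+0)
site 2, node AJOU: AJU={G} ∪ O={T} → {G,T} (+1)
site 2, node FG: F={A} ∪ G={T} → {A,T} (+1)
site 2, node FGI: FG={A,T} ∪ I={C} → {A,C,T} (+1)
site 2, node AFGIJOU: AJOU={G,T} ∩ FGI={A,C,T} → {T} (+0)
site 3, node JU: J={A} ∪ U={G} → {A,G} (+1)
site 3, node AJU: A={C} ∪ JU={A,G} → {A,C,G} (+1)
site 3, node AJOU: AJU={A,C,G} ∩ O={C} → {C} (+0)
site 3, node FG: F={C} ∪ G={A} → {A,C} (+1)
site 3, node FGI: FG={A,C} ∩ I={C} → {C} (+0)
site 3, node AFGIJOU: AJOU={C} ∩ FGI={C} → {C} (+0)
site 4, node JU: J={C} ∩ U={C} → {C} (+0)
site 4, node AJU: A={C} ∩ JU={C} → {C} (+0)
site 4, node AJOU: AJU={C} ∩ O={C} → {C} (+0)
site 4, node FG: F={C} ∩ G={C} → {C} (+0)
site 4, node FGI: FG={C} ∪ I={A} → {A,C} (+1)
site 4, node AFGIJOU: AJOU={C} ∩ FGI={A,C} → {C} (+0)
site 5, node JU: J={T} ∩ U={T} → {T} (+0)
site 5, node AJU: A={T} ∩ JU={T} → {T} (+0)
site 5, node AJOU: AJU={T} ∪ O={A} → {A,T} (+1)
site 5, node FG: F={G} ∪ G={C} → {C,G} (+1)
site 5, node FGI: FG={C,G} ∪ I={A} → {A,C,G} (+1)
site 5, node AFGIJOU: AJOU={A,T} ∩ FGI={A,C,G} → {A} (+0)
site 6, node JU: J={A} ∪ U={G} → {A,G} (+1)
site 6, node AJU: A={G} ∩ JU={A,G} → {G} (+0)
site 6, node AJOU: AJU={G} ∩ O={G} → {G} (+0)
site 6, node FG: F={G} ∪ G={C} → {C,G} (+1)
site 6, node FGI: FG={C,G} ∩ I={C} → {C} (+0)
site 6, node AFGIJOU: AJOU={G} ∪ FGI={C} → {C,G} (+1)
per-site changes: [4, 3, 4, 3, 1, 3, 3]; total = 21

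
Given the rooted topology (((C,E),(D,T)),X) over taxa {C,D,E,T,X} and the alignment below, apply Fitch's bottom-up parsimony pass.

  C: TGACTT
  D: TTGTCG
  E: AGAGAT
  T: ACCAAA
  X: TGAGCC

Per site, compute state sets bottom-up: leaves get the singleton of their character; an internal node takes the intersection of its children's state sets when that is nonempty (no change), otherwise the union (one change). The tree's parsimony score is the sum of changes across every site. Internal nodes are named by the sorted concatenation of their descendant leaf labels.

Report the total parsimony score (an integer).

CE@0: {T} ∪ {A} = {A,T} (union, +1)
DT@0: {T} ∪ {A} = {A,T} (union, +1)
CDET@0: {A,T} ∩ {A,T} = {A,T} (intersection, +0)
CDETX@0: {A,T} ∩ {T} = {T} (intersection, +0)
CE@1: {G} ∩ {G} = {G} (intersection, +0)
DT@1: {T} ∪ {C} = {C,T} (union, +1)
CDET@1: {G} ∪ {C,T} = {C,G,T} (union, +1)
CDETX@1: {C,G,T} ∩ {G} = {G} (intersection, +0)
CE@2: {A} ∩ {A} = {A} (intersection, +0)
DT@2: {G} ∪ {C} = {C,G} (union, +1)
CDET@2: {A} ∪ {C,G} = {A,C,G} (union, +1)
CDETX@2: {A,C,G} ∩ {A} = {A} (intersection, +0)
CE@3: {C} ∪ {G} = {C,G} (union, +1)
DT@3: {T} ∪ {A} = {A,T} (union, +1)
CDET@3: {C,G} ∪ {A,T} = {A,C,G,T} (union, +1)
CDETX@3: {A,C,G,T} ∩ {G} = {G} (intersection, +0)
CE@4: {T} ∪ {A} = {A,T} (union, +1)
DT@4: {C} ∪ {A} = {A,C} (union, +1)
CDET@4: {A,T} ∩ {A,C} = {A} (intersection, +0)
CDETX@4: {A} ∪ {C} = {A,C} (union, +1)
CE@5: {T} ∩ {T} = {T} (intersection, +0)
DT@5: {G} ∪ {A} = {A,G} (union, +1)
CDET@5: {T} ∪ {A,G} = {A,G,T} (union, +1)
CDETX@5: {A,G,T} ∪ {C} = {A,C,G,T} (union, +1)
per-site changes: [2, 2, 2, 3, 3, 3]; total = 15

15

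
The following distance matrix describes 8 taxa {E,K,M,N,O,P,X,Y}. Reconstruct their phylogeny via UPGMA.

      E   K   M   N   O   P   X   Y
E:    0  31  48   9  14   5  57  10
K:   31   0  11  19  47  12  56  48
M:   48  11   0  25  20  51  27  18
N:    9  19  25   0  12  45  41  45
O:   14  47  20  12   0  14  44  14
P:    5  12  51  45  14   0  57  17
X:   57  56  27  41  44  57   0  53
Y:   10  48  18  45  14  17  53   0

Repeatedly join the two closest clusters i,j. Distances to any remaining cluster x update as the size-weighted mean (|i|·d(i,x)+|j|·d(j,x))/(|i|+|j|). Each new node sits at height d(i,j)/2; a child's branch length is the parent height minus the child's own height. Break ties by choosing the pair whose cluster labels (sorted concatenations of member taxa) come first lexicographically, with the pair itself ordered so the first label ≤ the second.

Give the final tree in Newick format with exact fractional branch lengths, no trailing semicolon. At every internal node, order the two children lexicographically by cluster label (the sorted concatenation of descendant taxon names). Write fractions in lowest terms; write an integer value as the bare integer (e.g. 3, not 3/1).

(((((E:5/2,P:5/2):17/4,Y:27/4):5,(N:6,O:6):23/4):21/5,(K:11/2,M:11/2):209/20):1117/140,X:335/14)

iteration 1: select E,P (d=5); attach at lengths (5/2, 5/2); label the merged cluster EP
  updated: d(EP,K)=43/2, d(EP,M)=99/2, d(EP,N)=27, d(EP,O)=14, d(EP,X)=57, d(EP,Y)=27/2
iteration 2: select K,M (d=11); attach at lengths (11/2, 11/2); label the merged cluster KM
  updated: d(EP,KM)=71/2, d(KM,N)=22, d(KM,O)=67/2, d(KM,X)=83/2, d(KM,Y)=33
iteration 3: select N,O (d=12); attach at lengths (6, 6); label the merged cluster NO
  updated: d(EP,NO)=41/2, d(KM,NO)=111/4, d(NO,X)=85/2, d(NO,Y)=59/2
iteration 4: select EP,Y (d=27/2); attach at lengths (17/4, 27/4); label the merged cluster EPY
  updated: d(EPY,KM)=104/3, d(EPY,NO)=47/2, d(EPY,X)=167/3
iteration 5: select EPY,NO (d=47/2); attach at lengths (5, 23/4); label the merged cluster ENOPY
  updated: d(ENOPY,KM)=319/10, d(ENOPY,X)=252/5
iteration 6: select ENOPY,KM (d=319/10); attach at lengths (21/5, 209/20); label the merged cluster EKMNOPY
  updated: d(EKMNOPY,X)=335/7
iteration 7: select EKMNOPY,X (d=335/7); attach at lengths (1117/140, 335/14); label the merged cluster EKMNOPXY
final tree: (((((E:5/2,P:5/2):17/4,Y:27/4):5,(N:6,O:6):23/4):21/5,(K:11/2,M:11/2):209/20):1117/140,X:335/14)
total length: 13483/140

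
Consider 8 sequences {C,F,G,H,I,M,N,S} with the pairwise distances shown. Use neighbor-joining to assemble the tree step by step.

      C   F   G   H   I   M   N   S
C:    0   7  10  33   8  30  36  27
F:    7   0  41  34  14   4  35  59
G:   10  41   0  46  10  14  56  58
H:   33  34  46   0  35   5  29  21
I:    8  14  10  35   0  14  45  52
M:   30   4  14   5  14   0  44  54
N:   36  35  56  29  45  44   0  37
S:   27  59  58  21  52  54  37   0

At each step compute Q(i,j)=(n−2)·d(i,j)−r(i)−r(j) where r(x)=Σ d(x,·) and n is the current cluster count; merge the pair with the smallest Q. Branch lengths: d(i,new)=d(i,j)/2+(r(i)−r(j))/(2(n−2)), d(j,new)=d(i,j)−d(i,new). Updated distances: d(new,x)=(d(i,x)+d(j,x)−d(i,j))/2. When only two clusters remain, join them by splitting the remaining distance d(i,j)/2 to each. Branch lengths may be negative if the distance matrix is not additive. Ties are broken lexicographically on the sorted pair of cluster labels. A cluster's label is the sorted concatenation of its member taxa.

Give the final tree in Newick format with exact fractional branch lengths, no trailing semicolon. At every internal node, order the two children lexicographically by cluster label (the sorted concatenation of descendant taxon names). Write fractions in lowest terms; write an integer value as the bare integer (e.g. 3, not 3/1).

(((C:-3/32,((F:3,M:1):11/2,((H:7/4,S:77/4):91/20,N:359/20):59/4):207/32):131/32,G:269/32):51/64,I:51/64)

step 1: merge (H,S) at d=21, Q=-385; branch lengths H→7/4, S→77/4; new cluster HS
  updated: d(C,HS)=39/2, d(F,HS)=36, d(G,HS)=83/2, d(HS,I)=33, d(HS,M)=19, d(HS,N)=45/2
step 2: merge (HS,N) at d=45/2, Q=-595/2; branch lengths HS→91/20, N→359/20; new cluster HNS
  updated: d(C,HNS)=33/2, d(F,HNS)=97/4, d(G,HNS)=75/2, d(HNS,I)=111/4, d(HNS,M)=81/4
step 3: merge (F,M) at d=4, Q=-313/2; branch lengths F→3, M→1; new cluster FM
  updated: d(C,FM)=33/2, d(FM,G)=51/2, d(FM,HNS)=81/4, d(FM,I)=12
step 4: merge (FM,HNS) at d=81/4, Q=-231/2; branch lengths FM→11/2, HNS→59/4; new cluster FHMNS
  updated: d(C,FHMNS)=51/8, d(FHMNS,G)=171/8, d(FHMNS,I)=39/4
step 5: merge (C,FHMNS) at d=51/8, Q=-393/8; branch lengths C→-3/32, FHMNS→207/32; new cluster CFHMNS
  updated: d(CFHMNS,G)=25/2, d(CFHMNS,I)=91/16
step 6: merge (CFHMNS,G) at d=25/2, Q=-451/16; branch lengths CFHMNS→131/32, G→269/32; new cluster CFGHMNS
  updated: d(CFGHMNS,I)=51/32
step 7: merge (CFGHMNS,I) at d=51/32; branch lengths CFGHMNS→51/64, I→51/64; new cluster CFGHIMNS
final tree: (((C:-3/32,((F:3,M:1):11/2,((H:7/4,S:77/4):91/20,N:359/20):59/4):207/32):131/32,G:269/32):51/64,I:51/64)
total length: 2823/32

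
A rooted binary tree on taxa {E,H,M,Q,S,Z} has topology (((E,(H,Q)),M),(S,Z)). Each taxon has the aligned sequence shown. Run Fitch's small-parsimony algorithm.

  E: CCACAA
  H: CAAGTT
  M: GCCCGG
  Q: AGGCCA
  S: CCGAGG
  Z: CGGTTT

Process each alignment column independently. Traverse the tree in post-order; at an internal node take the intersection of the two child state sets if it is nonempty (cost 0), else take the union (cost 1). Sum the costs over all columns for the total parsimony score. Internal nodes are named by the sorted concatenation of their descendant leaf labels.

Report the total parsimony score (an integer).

[col 0] HQ: children H:{C}, Q:{A} ∪→ {A,C}; cost 1
[col 0] EHQ: children E:{C}, HQ:{A,C} ∩→ {C}; cost 0
[col 0] EHMQ: children EHQ:{C}, M:{G} ∪→ {C,G}; cost 1
[col 0] SZ: children S:{C}, Z:{C} ∩→ {C}; cost 0
[col 0] EHMQSZ: children EHMQ:{C,G}, SZ:{C} ∩→ {C}; cost 0
[col 1] HQ: children H:{A}, Q:{G} ∪→ {A,G}; cost 1
[col 1] EHQ: children E:{C}, HQ:{A,G} ∪→ {A,C,G}; cost 1
[col 1] EHMQ: children EHQ:{A,C,G}, M:{C} ∩→ {C}; cost 0
[col 1] SZ: children S:{C}, Z:{G} ∪→ {C,G}; cost 1
[col 1] EHMQSZ: children EHMQ:{C}, SZ:{C,G} ∩→ {C}; cost 0
[col 2] HQ: children H:{A}, Q:{G} ∪→ {A,G}; cost 1
[col 2] EHQ: children E:{A}, HQ:{A,G} ∩→ {A}; cost 0
[col 2] EHMQ: children EHQ:{A}, M:{C} ∪→ {A,C}; cost 1
[col 2] SZ: children S:{G}, Z:{G} ∩→ {G}; cost 0
[col 2] EHMQSZ: children EHMQ:{A,C}, SZ:{G} ∪→ {A,C,G}; cost 1
[col 3] HQ: children H:{G}, Q:{C} ∪→ {C,G}; cost 1
[col 3] EHQ: children E:{C}, HQ:{C,G} ∩→ {C}; cost 0
[col 3] EHMQ: children EHQ:{C}, M:{C} ∩→ {C}; cost 0
[col 3] SZ: children S:{A}, Z:{T} ∪→ {A,T}; cost 1
[col 3] EHMQSZ: children EHMQ:{C}, SZ:{A,T} ∪→ {A,C,T}; cost 1
[col 4] HQ: children H:{T}, Q:{C} ∪→ {C,T}; cost 1
[col 4] EHQ: children E:{A}, HQ:{C,T} ∪→ {A,C,T}; cost 1
[col 4] EHMQ: children EHQ:{A,C,T}, M:{G} ∪→ {A,C,G,T}; cost 1
[col 4] SZ: children S:{G}, Z:{T} ∪→ {G,T}; cost 1
[col 4] EHMQSZ: children EHMQ:{A,C,G,T}, SZ:{G,T} ∩→ {G,T}; cost 0
[col 5] HQ: children H:{T}, Q:{A} ∪→ {A,T}; cost 1
[col 5] EHQ: children E:{A}, HQ:{A,T} ∩→ {A}; cost 0
[col 5] EHMQ: children EHQ:{A}, M:{G} ∪→ {A,G}; cost 1
[col 5] SZ: children S:{G}, Z:{T} ∪→ {G,T}; cost 1
[col 5] EHMQSZ: children EHMQ:{A,G}, SZ:{G,T} ∩→ {G}; cost 0
per-site changes: [2, 3, 3, 3, 4, 3]; total = 18

18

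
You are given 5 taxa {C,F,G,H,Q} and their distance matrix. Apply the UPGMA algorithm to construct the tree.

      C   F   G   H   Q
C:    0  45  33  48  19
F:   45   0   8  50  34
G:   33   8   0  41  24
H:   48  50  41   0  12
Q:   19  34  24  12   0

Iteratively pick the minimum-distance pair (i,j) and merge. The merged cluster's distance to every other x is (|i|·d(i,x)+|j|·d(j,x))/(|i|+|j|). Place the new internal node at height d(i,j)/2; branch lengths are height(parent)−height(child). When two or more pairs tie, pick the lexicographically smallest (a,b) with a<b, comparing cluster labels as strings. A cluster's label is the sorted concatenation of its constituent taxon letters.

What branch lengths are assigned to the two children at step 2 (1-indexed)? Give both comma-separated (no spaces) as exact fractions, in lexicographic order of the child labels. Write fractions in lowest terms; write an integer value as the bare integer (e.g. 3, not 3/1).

iteration 1: select F,G (d=8); attach at lengths (4, 4); label the merged cluster FG
  updated: d(C,FG)=39, d(FG,H)=91/2, d(FG,Q)=29
iteration 2: select H,Q (d=12); attach at lengths (6, 6); label the merged cluster HQ
  updated: d(C,HQ)=67/2, d(FG,HQ)=149/4
iteration 3: select C,HQ (d=67/2); attach at lengths (67/4, 43/4); label the merged cluster CHQ
  updated: d(CHQ,FG)=227/6
iteration 4: select CHQ,FG (d=227/6); attach at lengths (13/6, 179/12); label the merged cluster CFGHQ
final tree: ((C:67/4,(H:6,Q:6):43/4):13/6,(F:4,G:4):179/12)
total length: 775/12

6,6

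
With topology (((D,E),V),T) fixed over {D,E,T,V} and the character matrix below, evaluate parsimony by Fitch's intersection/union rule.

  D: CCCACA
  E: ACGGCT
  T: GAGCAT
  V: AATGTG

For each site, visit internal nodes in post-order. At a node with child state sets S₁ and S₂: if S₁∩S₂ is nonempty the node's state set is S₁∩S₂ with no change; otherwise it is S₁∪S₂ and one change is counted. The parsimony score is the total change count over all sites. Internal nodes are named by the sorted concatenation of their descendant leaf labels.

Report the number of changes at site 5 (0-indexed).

site 0, node DE: D={C} ∪ E={A} → {A,C} (+1)
site 0, node DEV: DE={A,C} ∩ V={A} → {A} (+0)
site 0, node DETV: DEV={A} ∪ T={G} → {A,G} (+1)
site 1, node DE: D={C} ∩ E={C} → {C} (+0)
site 1, node DEV: DE={C} ∪ V={A} → {A,C} (+1)
site 1, node DETV: DEV={A,C} ∩ T={A} → {A} (+0)
site 2, node DE: D={C} ∪ E={G} → {C,G} (+1)
site 2, node DEV: DE={C,G} ∪ V={T} → {C,G,T} (+1)
site 2, node DETV: DEV={C,G,T} ∩ T={G} → {G} (+0)
site 3, node DE: D={A} ∪ E={G} → {A,G} (+1)
site 3, node DEV: DE={A,G} ∩ V={G} → {G} (+0)
site 3, node DETV: DEV={G} ∪ T={C} → {C,G} (+1)
site 4, node DE: D={C} ∩ E={C} → {C} (+0)
site 4, node DEV: DE={C} ∪ V={T} → {C,T} (+1)
site 4, node DETV: DEV={C,T} ∪ T={A} → {A,C,T} (+1)
site 5, node DE: D={A} ∪ E={T} → {A,T} (+1)
site 5, node DEV: DE={A,T} ∪ V={G} → {A,G,T} (+1)
site 5, node DETV: DEV={A,G,T} ∩ T={T} → {T} (+0)
per-site changes: [2, 1, 2, 2, 2, 2]; total = 11

2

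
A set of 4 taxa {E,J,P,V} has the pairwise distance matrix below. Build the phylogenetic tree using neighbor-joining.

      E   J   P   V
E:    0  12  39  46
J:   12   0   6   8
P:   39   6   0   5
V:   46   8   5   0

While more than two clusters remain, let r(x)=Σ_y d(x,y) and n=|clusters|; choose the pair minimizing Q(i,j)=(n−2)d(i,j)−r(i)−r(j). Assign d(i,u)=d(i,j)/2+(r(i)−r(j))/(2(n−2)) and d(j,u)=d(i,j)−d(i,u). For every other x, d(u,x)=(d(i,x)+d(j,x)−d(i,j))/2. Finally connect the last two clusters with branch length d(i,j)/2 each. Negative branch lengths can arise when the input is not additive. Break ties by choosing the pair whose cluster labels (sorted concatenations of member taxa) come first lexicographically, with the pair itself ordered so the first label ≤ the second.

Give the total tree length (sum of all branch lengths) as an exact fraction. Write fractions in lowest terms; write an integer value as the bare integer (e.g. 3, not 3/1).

133/4

iteration 1: select E,J (d=12, Q=-99); attach at lengths (95/4, -47/4); label the merged cluster EJ
  updated: d(EJ,P)=33/2, d(EJ,V)=21
iteration 2: select EJ,P (d=33/2, Q=-85/2); attach at lengths (65/4, 1/4); label the merged cluster EJP
  updated: d(EJP,V)=19/4
iteration 3: select EJP,V (d=19/4); attach at lengths (19/8, 19/8); label the merged cluster EJPV
final tree: (((E:95/4,J:-47/4):65/4,P:1/4):19/8,V:19/8)
total length: 133/4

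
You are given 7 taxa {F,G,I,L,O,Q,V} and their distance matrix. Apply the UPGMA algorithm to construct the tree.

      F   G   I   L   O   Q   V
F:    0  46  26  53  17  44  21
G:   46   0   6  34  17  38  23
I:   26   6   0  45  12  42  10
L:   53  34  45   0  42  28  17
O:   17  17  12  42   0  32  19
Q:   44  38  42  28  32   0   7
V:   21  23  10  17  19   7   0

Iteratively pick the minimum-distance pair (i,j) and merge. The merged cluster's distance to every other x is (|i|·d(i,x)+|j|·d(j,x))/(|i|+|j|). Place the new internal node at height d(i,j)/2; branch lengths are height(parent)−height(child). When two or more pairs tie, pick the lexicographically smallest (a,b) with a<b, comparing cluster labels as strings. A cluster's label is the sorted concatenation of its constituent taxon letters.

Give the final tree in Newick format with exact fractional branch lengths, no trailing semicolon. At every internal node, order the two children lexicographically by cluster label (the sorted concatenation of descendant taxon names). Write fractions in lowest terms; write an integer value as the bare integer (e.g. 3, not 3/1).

iteration 1: select G,I (d=6); attach at lengths (3, 3); label the merged cluster GI
  updated: d(F,GI)=36, d(GI,L)=79/2, d(GI,O)=29/2, d(GI,Q)=40, d(GI,V)=33/2
iteration 2: select Q,V (d=7); attach at lengths (7/2, 7/2); label the merged cluster QV
  updated: d(F,QV)=65/2, d(GI,QV)=113/4, d(L,QV)=45/2, d(O,QV)=51/2
iteration 3: select GI,O (d=29/2); attach at lengths (17/4, 29/4); label the merged cluster GIO
  updated: d(F,GIO)=89/3, d(GIO,L)=121/3, d(GIO,QV)=82/3
iteration 4: select L,QV (d=45/2); attach at lengths (45/4, 31/4); label the merged cluster LQV
  updated: d(F,LQV)=118/3, d(GIO,LQV)=95/3
iteration 5: select F,GIO (d=89/3); attach at lengths (89/6, 91/12); label the merged cluster FGIO
  updated: d(FGIO,LQV)=403/12
iteration 6: select FGIO,LQV (d=403/12); attach at lengths (47/24, 133/24); label the merged cluster FGILOQV
final tree: ((F:89/6,((G:3,I:3):17/4,O:29/4):91/12):47/24,(L:45/4,(Q:7/2,V:7/2):31/4):133/24)
total length: 881/12

((F:89/6,((G:3,I:3):17/4,O:29/4):91/12):47/24,(L:45/4,(Q:7/2,V:7/2):31/4):133/24)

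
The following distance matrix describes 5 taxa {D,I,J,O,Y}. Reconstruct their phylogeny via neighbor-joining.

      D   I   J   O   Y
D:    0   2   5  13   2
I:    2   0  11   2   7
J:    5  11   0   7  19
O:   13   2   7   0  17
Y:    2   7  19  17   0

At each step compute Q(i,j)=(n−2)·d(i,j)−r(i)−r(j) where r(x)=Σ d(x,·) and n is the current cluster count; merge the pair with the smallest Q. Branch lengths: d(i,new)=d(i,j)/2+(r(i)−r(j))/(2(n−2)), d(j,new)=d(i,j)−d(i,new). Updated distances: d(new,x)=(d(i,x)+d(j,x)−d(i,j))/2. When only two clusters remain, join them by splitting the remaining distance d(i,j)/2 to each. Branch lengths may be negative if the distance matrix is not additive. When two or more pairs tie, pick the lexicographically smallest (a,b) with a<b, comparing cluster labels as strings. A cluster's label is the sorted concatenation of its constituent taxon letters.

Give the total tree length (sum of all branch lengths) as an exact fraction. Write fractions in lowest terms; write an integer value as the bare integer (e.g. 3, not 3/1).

67/4

iteration 1: select D,Y (d=2, Q=-61); attach at lengths (-17/6, 29/6); label the merged cluster DY
  updated: d(DY,I)=7/2, d(DY,J)=11, d(DY,O)=14
iteration 2: select DY,I (d=7/2, Q=-38); attach at lengths (19/4, -5/4); label the merged cluster DIY
  updated: d(DIY,J)=37/4, d(DIY,O)=25/4
iteration 3: select DIY,J (d=37/4, Q=-45/2); attach at lengths (17/4, 5); label the merged cluster DIJY
  updated: d(DIJY,O)=2
iteration 4: select DIJY,O (d=2); attach at lengths (1, 1); label the merged cluster DIJOY
final tree: ((((D:-17/6,Y:29/6):19/4,I:-5/4):17/4,J:5):1,O:1)
total length: 67/4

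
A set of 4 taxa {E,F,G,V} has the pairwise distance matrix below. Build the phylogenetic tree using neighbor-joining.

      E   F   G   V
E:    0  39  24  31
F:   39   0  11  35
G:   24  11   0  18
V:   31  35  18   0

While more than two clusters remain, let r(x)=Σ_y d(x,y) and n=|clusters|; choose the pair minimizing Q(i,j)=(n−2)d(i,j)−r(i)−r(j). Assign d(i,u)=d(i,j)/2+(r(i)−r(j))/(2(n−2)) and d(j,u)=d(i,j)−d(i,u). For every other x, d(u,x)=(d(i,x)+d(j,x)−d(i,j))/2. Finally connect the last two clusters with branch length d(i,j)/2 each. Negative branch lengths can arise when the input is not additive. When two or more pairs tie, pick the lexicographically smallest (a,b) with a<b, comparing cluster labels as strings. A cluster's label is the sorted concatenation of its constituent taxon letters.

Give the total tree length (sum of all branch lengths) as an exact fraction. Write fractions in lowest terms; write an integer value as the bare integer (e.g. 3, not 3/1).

iteration 1: select E,V (d=31, Q=-116); attach at lengths (18, 13); label the merged cluster EV
  updated: d(EV,F)=43/2, d(EV,G)=11/2
iteration 2: select EV,F (d=43/2, Q=-38); attach at lengths (8, 27/2); label the merged cluster EFV
  updated: d(EFV,G)=-5/2
iteration 3: select EFV,G (d=-5/2); attach at lengths (-5/4, -5/4); label the merged cluster EFGV
final tree: (((E:18,V:13):8,F:27/2):-5/4,G:-5/4)
total length: 50

50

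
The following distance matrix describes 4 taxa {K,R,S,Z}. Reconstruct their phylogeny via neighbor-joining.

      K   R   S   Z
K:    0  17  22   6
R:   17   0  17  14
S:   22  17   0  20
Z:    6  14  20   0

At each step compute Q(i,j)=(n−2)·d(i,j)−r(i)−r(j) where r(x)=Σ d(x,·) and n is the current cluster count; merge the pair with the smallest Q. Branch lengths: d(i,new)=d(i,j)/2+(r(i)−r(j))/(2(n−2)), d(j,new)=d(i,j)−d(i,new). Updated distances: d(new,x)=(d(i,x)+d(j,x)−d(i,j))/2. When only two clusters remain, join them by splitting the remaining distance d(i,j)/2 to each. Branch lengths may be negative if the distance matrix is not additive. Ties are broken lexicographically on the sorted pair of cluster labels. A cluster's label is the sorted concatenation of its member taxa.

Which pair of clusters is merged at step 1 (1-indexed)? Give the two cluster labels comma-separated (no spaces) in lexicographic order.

1. join K+Z (d=6, Q=-73) ⇒ KZ; edges |K|=17/4, |Z|=7/4
  updated: d(KZ,R)=25/2, d(KZ,S)=18
2. join KZ+R (d=25/2, Q=-95/2) ⇒ KRZ; edges |KZ|=27/4, |R|=23/4
  updated: d(KRZ,S)=45/4
3. join KRZ+S (d=45/4) ⇒ KRSZ; edges |KRZ|=45/8, |S|=45/8
final tree: (((K:17/4,Z:7/4):27/4,R:23/4):45/8,S:45/8)
total length: 119/4

K,Z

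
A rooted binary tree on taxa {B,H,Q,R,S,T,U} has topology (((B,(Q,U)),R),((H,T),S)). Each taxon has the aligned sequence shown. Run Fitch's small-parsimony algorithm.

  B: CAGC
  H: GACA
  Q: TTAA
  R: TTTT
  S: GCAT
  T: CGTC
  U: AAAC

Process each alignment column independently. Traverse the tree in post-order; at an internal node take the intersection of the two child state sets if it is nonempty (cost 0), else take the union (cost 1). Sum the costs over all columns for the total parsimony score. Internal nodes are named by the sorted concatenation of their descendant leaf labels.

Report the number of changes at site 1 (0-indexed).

[col 0] QU: children Q:{T}, U:{A} ∪→ {A,T}; cost 1
[col 0] BQU: children B:{C}, QU:{A,T} ∪→ {A,C,T}; cost 1
[col 0] BQRU: children BQU:{A,C,T}, R:{T} ∩→ {T}; cost 0
[col 0] HT: children H:{G}, T:{C} ∪→ {C,G}; cost 1
[col 0] HST: children HT:{C,G}, S:{G} ∩→ {G}; cost 0
[col 0] BHQRSTU: children BQRU:{T}, HST:{G} ∪→ {G,T}; cost 1
[col 1] QU: children Q:{T}, U:{A} ∪→ {A,T}; cost 1
[col 1] BQU: children B:{A}, QU:{A,T} ∩→ {A}; cost 0
[col 1] BQRU: children BQU:{A}, R:{T} ∪→ {A,T}; cost 1
[col 1] HT: children H:{A}, T:{G} ∪→ {A,G}; cost 1
[col 1] HST: children HT:{A,G}, S:{C} ∪→ {A,C,G}; cost 1
[col 1] BHQRSTU: children BQRU:{A,T}, HST:{A,C,G} ∩→ {A}; cost 0
[col 2] QU: children Q:{A}, U:{A} ∩→ {A}; cost 0
[col 2] BQU: children B:{G}, QU:{A} ∪→ {A,G}; cost 1
[col 2] BQRU: children BQU:{A,G}, R:{T} ∪→ {A,G,T}; cost 1
[col 2] HT: children H:{C}, T:{T} ∪→ {C,T}; cost 1
[col 2] HST: children HT:{C,T}, S:{A} ∪→ {A,C,T}; cost 1
[col 2] BHQRSTU: children BQRU:{A,G,T}, HST:{A,C,T} ∩→ {A,T}; cost 0
[col 3] QU: children Q:{A}, U:{C} ∪→ {A,C}; cost 1
[col 3] BQU: children B:{C}, QU:{A,C} ∩→ {C}; cost 0
[col 3] BQRU: children BQU:{C}, R:{T} ∪→ {C,T}; cost 1
[col 3] HT: children H:{A}, T:{C} ∪→ {A,C}; cost 1
[col 3] HST: children HT:{A,C}, S:{T} ∪→ {A,C,T}; cost 1
[col 3] BHQRSTU: children BQRU:{C,T}, HST:{A,C,T} ∩→ {C,T}; cost 0
per-site changes: [4, 4, 4, 4]; total = 16

4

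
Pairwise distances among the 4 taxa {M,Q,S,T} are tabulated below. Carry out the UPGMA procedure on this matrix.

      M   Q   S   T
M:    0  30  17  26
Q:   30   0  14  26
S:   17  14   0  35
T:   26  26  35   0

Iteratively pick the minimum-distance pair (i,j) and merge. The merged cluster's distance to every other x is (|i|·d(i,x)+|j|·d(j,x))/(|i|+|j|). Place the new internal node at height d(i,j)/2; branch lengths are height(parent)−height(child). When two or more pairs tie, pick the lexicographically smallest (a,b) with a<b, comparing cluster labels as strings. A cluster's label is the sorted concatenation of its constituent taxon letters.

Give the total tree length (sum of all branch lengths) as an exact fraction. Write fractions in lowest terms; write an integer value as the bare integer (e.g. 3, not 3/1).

191/4

iteration 1: select Q,S (d=14); attach at lengths (7, 7); label the merged cluster QS
  updated: d(M,QS)=47/2, d(QS,T)=61/2
iteration 2: select M,QS (d=47/2); attach at lengths (47/4, 19/4); label the merged cluster MQS
  updated: d(MQS,T)=29
iteration 3: select MQS,T (d=29); attach at lengths (11/4, 29/2); label the merged cluster MQST
final tree: ((M:47/4,(Q:7,S:7):19/4):11/4,T:29/2)
total length: 191/4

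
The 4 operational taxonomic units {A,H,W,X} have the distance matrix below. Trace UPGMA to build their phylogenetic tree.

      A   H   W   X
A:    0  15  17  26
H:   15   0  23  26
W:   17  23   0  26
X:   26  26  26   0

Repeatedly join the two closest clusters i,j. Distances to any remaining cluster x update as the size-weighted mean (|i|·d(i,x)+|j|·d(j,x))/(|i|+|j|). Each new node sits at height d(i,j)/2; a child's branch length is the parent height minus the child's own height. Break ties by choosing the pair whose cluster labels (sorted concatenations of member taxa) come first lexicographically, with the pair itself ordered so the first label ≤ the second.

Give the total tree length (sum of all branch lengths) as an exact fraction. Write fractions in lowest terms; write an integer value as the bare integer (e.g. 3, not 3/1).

1. join A+H (d=15) ⇒ AH; edges |A|=15/2, |H|=15/2
  updated: d(AH,W)=20, d(AH,X)=26
2. join AH+W (d=20) ⇒ AHW; edges |AH|=5/2, |W|=10
  updated: d(AHW,X)=26
3. join AHW+X (d=26) ⇒ AHWX; edges |AHW|=3, |X|=13
final tree: (((A:15/2,H:15/2):5/2,W:10):3,X:13)
total length: 87/2

87/2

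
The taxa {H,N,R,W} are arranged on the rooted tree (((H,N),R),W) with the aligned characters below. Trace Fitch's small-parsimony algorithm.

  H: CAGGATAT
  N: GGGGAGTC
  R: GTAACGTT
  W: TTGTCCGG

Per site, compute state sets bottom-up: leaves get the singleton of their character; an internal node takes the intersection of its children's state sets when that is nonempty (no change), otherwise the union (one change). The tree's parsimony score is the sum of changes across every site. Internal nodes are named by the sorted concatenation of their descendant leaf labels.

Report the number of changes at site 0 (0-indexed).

2

site 0, node HN: H={C} ∪ N={G} → {C,G} (+1)
site 0, node HNR: HN={C,G} ∩ R={G} → {G} (+0)
site 0, node HNRW: HNR={G} ∪ W={T} → {G,T} (+1)
site 1, node HN: H={A} ∪ N={G} → {A,G} (+1)
site 1, node HNR: HN={A,G} ∪ R={T} → {A,G,T} (+1)
site 1, node HNRW: HNR={A,G,T} ∩ W={T} → {T} (+0)
site 2, node HN: H={G} ∩ N={G} → {G} (+0)
site 2, node HNR: HN={G} ∪ R={A} → {A,G} (+1)
site 2, node HNRW: HNR={A,G} ∩ W={G} → {G} (+0)
site 3, node HN: H={G} ∩ N={G} → {G} (+0)
site 3, node HNR: HN={G} ∪ R={A} → {A,G} (+1)
site 3, node HNRW: HNR={A,G} ∪ W={T} → {A,G,T} (+1)
site 4, node HN: H={A} ∩ N={A} → {A} (+0)
site 4, node HNR: HN={A} ∪ R={C} → {A,C} (+1)
site 4, node HNRW: HNR={A,C} ∩ W={C} → {C} (+0)
site 5, node HN: H={T} ∪ N={G} → {G,T} (+1)
site 5, node HNR: HN={G,T} ∩ R={G} → {G} (+0)
site 5, node HNRW: HNR={G} ∪ W={C} → {C,G} (+1)
site 6, node HN: H={A} ∪ N={T} → {A,T} (+1)
site 6, node HNR: HN={A,T} ∩ R={T} → {T} (+0)
site 6, node HNRW: HNR={T} ∪ W={G} → {G,T} (+1)
site 7, node HN: H={T} ∪ N={C} → {C,T} (+1)
site 7, node HNR: HN={C,T} ∩ R={T} → {T} (+0)
site 7, node HNRW: HNR={T} ∪ W={G} → {G,T} (+1)
per-site changes: [2, 2, 1, 2, 1, 2, 2, 2]; total = 14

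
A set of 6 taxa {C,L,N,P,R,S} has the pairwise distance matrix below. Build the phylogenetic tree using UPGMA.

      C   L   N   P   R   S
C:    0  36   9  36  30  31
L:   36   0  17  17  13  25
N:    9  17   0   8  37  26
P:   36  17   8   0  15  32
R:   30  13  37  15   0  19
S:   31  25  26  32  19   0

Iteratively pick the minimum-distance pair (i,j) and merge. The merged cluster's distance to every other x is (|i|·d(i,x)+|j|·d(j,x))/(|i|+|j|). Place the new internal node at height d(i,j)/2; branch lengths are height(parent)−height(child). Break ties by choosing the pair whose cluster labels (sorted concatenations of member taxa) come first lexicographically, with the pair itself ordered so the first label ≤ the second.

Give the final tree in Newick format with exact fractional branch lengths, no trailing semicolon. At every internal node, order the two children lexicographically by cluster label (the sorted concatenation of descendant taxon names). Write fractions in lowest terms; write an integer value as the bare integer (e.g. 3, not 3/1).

(C:71/5,(((L:13/2,R:13/2):17/4,(N:4,P:4):27/4):2,S:51/4):29/20)

1. join N+P (d=8) ⇒ NP; edges |N|=4, |P|=4
  updated: d(C,NP)=45/2, d(L,NP)=17, d(NP,R)=26, d(NP,S)=29
2. join L+R (d=13) ⇒ LR; edges |L|=13/2, |R|=13/2
  updated: d(C,LR)=33, d(LR,NP)=43/2, d(LR,S)=22
3. join LR+NP (d=43/2) ⇒ LNPR; edges |LR|=17/4, |NP|=27/4
  updated: d(C,LNPR)=111/4, d(LNPR,S)=51/2
4. join LNPR+S (d=51/2) ⇒ LNPRS; edges |LNPR|=2, |S|=51/4
  updated: d(C,LNPRS)=142/5
5. join C+LNPRS (d=142/5) ⇒ CLNPRS; edges |C|=71/5, |LNPRS|=29/20
final tree: (C:71/5,(((L:13/2,R:13/2):17/4,(N:4,P:4):27/4):2,S:51/4):29/20)
total length: 312/5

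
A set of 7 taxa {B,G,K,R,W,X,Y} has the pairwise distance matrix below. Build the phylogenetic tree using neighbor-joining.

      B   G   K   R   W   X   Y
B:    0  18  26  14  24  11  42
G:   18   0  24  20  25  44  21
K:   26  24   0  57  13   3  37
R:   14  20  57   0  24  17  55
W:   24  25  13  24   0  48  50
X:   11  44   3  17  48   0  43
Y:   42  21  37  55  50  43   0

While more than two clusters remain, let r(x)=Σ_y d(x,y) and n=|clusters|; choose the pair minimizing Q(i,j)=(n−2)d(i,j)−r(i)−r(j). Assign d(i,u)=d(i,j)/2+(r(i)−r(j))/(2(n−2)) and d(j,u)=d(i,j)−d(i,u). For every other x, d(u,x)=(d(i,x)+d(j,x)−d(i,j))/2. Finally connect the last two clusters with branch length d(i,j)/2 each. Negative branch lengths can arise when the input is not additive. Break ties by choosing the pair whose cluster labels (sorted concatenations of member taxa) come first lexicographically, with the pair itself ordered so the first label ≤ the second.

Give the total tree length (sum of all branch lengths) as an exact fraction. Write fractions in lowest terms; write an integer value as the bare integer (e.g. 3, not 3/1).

655/8

iteration 1: select K,X (d=3, Q=-311); attach at lengths (9/10, 21/10); label the merged cluster KX
  updated: d(B,KX)=17, d(G,KX)=65/2, d(KX,R)=71/2, d(KX,W)=29, d(KX,Y)=77/2
iteration 2: select G,Y (d=21, Q=-239); attach at lengths (-3/4, 87/4); label the merged cluster GY
  updated: d(B,GY)=39/2, d(GY,KX)=25, d(GY,R)=27, d(GY,W)=27
iteration 3: select B,R (d=14, Q=-133); attach at lengths (8/3, 34/3); label the merged cluster BR
  updated: d(BR,GY)=65/4, d(BR,KX)=77/4, d(BR,W)=17
iteration 4: select BR,W (d=17, Q=-183/2); attach at lengths (27/8, 109/8); label the merged cluster BRW
  updated: d(BRW,GY)=105/8, d(BRW,KX)=125/8
iteration 5: select BRW,GY (d=105/8, Q=-215/4); attach at lengths (15/8, 45/4); label the merged cluster BGRWY
  updated: d(BGRWY,KX)=55/4
iteration 6: select BGRWY,KX (d=55/4); attach at lengths (55/8, 55/8); label the merged cluster BGKRWXY
final tree: ((((B:8/3,R:34/3):27/8,W:109/8):15/8,(G:-3/4,Y:87/4):45/4):55/8,(K:9/10,X:21/10):55/8)
total length: 655/8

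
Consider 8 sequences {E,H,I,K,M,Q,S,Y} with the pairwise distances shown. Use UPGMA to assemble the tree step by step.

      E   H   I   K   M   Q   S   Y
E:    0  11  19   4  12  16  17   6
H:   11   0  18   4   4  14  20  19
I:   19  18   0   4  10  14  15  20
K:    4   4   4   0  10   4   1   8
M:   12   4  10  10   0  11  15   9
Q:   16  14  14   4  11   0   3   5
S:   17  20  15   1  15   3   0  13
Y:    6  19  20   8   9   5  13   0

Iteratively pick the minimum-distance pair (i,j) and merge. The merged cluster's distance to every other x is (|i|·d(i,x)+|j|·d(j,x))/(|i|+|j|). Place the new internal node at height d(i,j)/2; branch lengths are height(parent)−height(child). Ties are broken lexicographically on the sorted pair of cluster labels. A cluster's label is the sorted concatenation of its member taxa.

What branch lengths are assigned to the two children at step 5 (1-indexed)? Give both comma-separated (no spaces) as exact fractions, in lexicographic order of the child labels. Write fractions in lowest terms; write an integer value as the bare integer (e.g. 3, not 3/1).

1. join K+S (d=1) ⇒ KS; edges |K|=1/2, |S|=1/2
  updated: d(E,KS)=21/2, d(H,KS)=12, d(I,KS)=19/2, d(KS,M)=25/2, d(KS,Q)=7/2, d(KS,Y)=21/2
2. join KS+Q (d=7/2) ⇒ KQS; edges |KS|=5/4, |Q|=7/4
  updated: d(E,KQS)=37/3, d(H,KQS)=38/3, d(I,KQS)=11, d(KQS,M)=12, d(KQS,Y)=26/3
3. join H+M (d=4) ⇒ HM; edges |H|=2, |M|=2
  updated: d(E,HM)=23/2, d(HM,I)=14, d(HM,KQS)=37/3, d(HM,Y)=14
4. join E+Y (d=6) ⇒ EY; edges |E|=3, |Y|=3
  updated: d(EY,HM)=51/4, d(EY,I)=39/2, d(EY,KQS)=21/2
5. join EY+KQS (d=21/2) ⇒ EKQSY; edges |EY|=9/4, |KQS|=7/2
  updated: d(EKQSY,HM)=25/2, d(EKQSY,I)=72/5
6. join EKQSY+HM (d=25/2) ⇒ EHKMQSY; edges |EKQSY|=1, |HM|=17/4
  updated: d(EHKMQSY,I)=100/7
7. join EHKMQSY+I (d=100/7) ⇒ EHIKMQSY; edges |EHKMQSY|=25/28, |I|=50/7
final tree: ((((E:3,Y:3):9/4,((K:1/2,S:1/2):5/4,Q:7/4):7/2):1,(H:2,M:2):17/4):25/28,I:50/7)
total length: 925/28

9/4,7/2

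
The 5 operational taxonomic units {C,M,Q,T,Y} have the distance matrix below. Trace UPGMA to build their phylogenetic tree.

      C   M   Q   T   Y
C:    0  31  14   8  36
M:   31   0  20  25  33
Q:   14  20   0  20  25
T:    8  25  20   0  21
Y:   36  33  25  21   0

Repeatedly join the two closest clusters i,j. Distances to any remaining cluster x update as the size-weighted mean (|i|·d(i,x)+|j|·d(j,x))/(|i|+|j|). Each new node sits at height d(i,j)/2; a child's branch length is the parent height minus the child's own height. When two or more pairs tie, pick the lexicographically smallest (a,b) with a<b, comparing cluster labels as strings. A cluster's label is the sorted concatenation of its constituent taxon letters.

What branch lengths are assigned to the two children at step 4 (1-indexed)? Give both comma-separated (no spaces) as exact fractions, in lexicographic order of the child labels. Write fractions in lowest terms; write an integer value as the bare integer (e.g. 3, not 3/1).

41/24,115/8

iteration 1: select C,T (d=8); attach at lengths (4, 4); label the merged cluster CT
  updated: d(CT,M)=28, d(CT,Q)=17, d(CT,Y)=57/2
iteration 2: select CT,Q (d=17); attach at lengths (9/2, 17/2); label the merged cluster CQT
  updated: d(CQT,M)=76/3, d(CQT,Y)=82/3
iteration 3: select CQT,M (d=76/3); attach at lengths (25/6, 38/3); label the merged cluster CMQT
  updated: d(CMQT,Y)=115/4
iteration 4: select CMQT,Y (d=115/4); attach at lengths (41/24, 115/8); label the merged cluster CMQTY
final tree: ((((C:4,T:4):9/2,Q:17/2):25/6,M:38/3):41/24,Y:115/8)
total length: 647/12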